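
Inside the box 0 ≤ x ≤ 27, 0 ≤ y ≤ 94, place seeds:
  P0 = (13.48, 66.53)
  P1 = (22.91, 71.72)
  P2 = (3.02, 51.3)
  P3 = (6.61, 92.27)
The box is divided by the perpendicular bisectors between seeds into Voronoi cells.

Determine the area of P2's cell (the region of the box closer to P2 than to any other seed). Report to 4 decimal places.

1. box [0,27]×[0,94]: [(0, 0) (27, 0) (27, 94) (0, 94)]
2. ⊥bis P2·P0 via (8.25,58.915): [(0, 64.5811) (0, 0) (27, 0) (27, 46.0375)]  |A|=1493.3508
3. ⊥bis P2·P1 via (12.965,61.51): [(0, 64.5811) (0, 0) (27, 0) (27, 46.0375)]  |A|=1493.3508
4. ⊥bis P2·P3 via (4.815,71.785): [(0, 64.5811) (0, 0) (27, 0) (27, 46.0375)]  |A|=1493.3508
5. canonical 4-gon: [(0, 64.5811) (0, 0) (27, 0) (27, 46.0375)]
6. shoelace: 1493.3508

Area of P2's cell: 1493.3508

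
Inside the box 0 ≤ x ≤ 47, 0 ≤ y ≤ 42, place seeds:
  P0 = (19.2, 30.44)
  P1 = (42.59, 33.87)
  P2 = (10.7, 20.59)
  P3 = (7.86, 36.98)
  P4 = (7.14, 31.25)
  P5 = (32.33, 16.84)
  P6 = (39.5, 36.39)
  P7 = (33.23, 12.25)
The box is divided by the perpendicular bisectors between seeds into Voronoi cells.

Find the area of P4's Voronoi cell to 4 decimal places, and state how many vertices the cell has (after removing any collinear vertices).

1. box [0,47]×[0,42]: [(0, 0) (47, 0) (47, 42) (0, 42)]
2. ⊥bis P4·P0 via (13.17,30.845): [(0, 0) (11.0983, 0) (13.9192, 42) (0, 42)]  |A|=525.3683
3. ⊥bis P4·P1 via (24.865,32.56): [(0, 0) (11.0983, 0) (13.9192, 42) (0, 42)]  |A|=525.3683
4. ⊥bis P4·P2 via (8.92,25.92): [(0, 22.9411) (12.9291, 27.2589) (13.9192, 42) (0, 42)]  |A|=225.8001
5. ⊥bis P4·P3 via (7.5,34.115): [(0, 35.0574) (0, 22.9411) (12.9291, 27.2589) (13.3403, 33.3811)]  |A|=119.5079
6. ⊥bis P4·P5 via (19.735,24.045): [(0, 35.0574) (0, 22.9411) (12.9291, 27.2589) (13.3403, 33.3811)]  |A|=119.5079
7. ⊥bis P4·P6 via (23.32,33.82): [(0, 35.0574) (0, 22.9411) (12.9291, 27.2589) (13.3403, 33.3811)]  |A|=119.5079
8. ⊥bis P4·P7 via (20.185,21.75): [(0, 35.0574) (0, 22.9411) (12.9291, 27.2589) (13.3403, 33.3811)]  |A|=119.5079
9. canonical 4-gon: [(0, 35.0574) (0, 22.9411) (12.9291, 27.2589) (13.3403, 33.3811)]
10. shoelace: 119.5079

Area of P4's cell: 119.5079 (4 vertices)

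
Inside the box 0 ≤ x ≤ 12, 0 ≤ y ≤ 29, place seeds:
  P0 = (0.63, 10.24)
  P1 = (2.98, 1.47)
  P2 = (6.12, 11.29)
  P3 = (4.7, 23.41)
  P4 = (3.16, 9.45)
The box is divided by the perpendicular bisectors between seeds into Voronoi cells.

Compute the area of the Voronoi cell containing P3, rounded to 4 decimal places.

1. box [0,12]×[0,29]: [(0, 0) (12, 0) (12, 29) (0, 29)]
2. ⊥bis P3·P0 via (2.665,16.825): [(0, 17.6486) (12, 13.9402) (12, 29) (0, 29)]  |A|=158.4676
3. ⊥bis P3·P1 via (3.84,12.44): [(0, 17.6486) (12, 13.9402) (12, 29) (0, 29)]  |A|=158.4676
4. ⊥bis P3·P2 via (5.41,17.35): [(0, 17.6486) (2.1878, 16.9725) (12, 18.1221) (12, 29) (0, 29)]  |A|=137.9505
5. ⊥bis P3·P4 via (3.93,16.43): [(0, 17.6486) (2.1878, 16.9725) (12, 18.1221) (12, 29) (0, 29)]  |A|=137.9505
6. canonical 5-gon: [(0, 17.6486) (2.1878, 16.9725) (12, 18.1221) (12, 29) (0, 29)]
7. shoelace: 137.9505

Area of P3's cell: 137.9505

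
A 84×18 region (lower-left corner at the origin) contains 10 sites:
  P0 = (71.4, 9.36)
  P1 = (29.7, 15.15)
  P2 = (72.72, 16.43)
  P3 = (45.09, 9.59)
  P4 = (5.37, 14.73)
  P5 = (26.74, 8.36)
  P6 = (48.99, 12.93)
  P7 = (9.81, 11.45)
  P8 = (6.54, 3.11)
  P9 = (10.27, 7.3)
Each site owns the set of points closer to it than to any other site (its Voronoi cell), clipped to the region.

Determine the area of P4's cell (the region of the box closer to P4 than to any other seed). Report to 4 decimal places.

1. box [0,84]×[0,18]: [(0, 0) (84, 0) (84, 18) (0, 18)]
2. ⊥bis P4·P0 via (38.385,12.045): [(0, 0) (37.4054, 0) (38.8693, 18) (0, 18)]  |A|=686.4725
3. ⊥bis P4·P1 via (17.535,14.94): [(0, 0) (17.7929, 0) (17.4822, 18) (0, 18)]  |A|=317.4757
4. ⊥bis P4·P2 via (39.045,15.58): [(0, 0) (17.7929, 0) (17.4822, 18) (0, 18)]  |A|=317.4757
5. ⊥bis P4·P3 via (25.23,12.16): [(0, 0) (17.7929, 0) (17.4822, 18) (0, 18)]  |A|=317.4757
6. ⊥bis P4·P5 via (16.055,11.545): [(0, 0) (12.6136, 0) (17.5094, 16.4241) (17.4822, 18) (0, 18)]  |A|=274.9433
7. ⊥bis P4·P6 via (27.18,13.83): [(0, 0) (12.6136, 0) (17.5094, 16.4241) (17.4822, 18) (0, 18)]  |A|=274.9433
8. ⊥bis P4·P7 via (7.59,13.09): [(0, 2.8157) (11.2172, 18) (0, 18)]  |A|=85.1625
9. ⊥bis P4·P8 via (5.955,8.92): [(0, 8.3204) (4.3933, 8.7628) (11.2172, 18) (0, 18)]  |A|=73.0707
10. ⊥bis P4·P9 via (7.82,11.015): [(0, 8.3204) (4.3933, 8.7628) (11.2172, 18) (0, 18)]  |A|=73.0707
11. canonical 4-gon: [(0, 8.3204) (4.3933, 8.7628) (11.2172, 18) (0, 18)]
12. shoelace: 73.0707

Area of P4's cell: 73.0707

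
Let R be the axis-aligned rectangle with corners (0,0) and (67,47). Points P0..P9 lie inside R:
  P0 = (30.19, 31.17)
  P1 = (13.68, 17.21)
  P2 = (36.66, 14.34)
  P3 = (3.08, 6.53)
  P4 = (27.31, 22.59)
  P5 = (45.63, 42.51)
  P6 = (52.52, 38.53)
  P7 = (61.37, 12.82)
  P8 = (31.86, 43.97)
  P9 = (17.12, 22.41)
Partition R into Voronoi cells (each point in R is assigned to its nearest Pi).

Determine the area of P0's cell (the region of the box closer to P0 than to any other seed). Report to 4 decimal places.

Area of P0's cell: 253.4744

1. box [0,67]×[0,47]: [(0, 0) (67, 0) (67, 47) (0, 47)]
2. ⊥bis P0·P1 via (21.935,24.19): [(42.3888, 0) (67, 0) (67, 47) (2.648, 47)]  |A|=2090.6339
3. ⊥bis P0·P2 via (33.425,22.755): [(25.6694, 19.7735) (67, 35.6623) (67, 47) (2.648, 47)]  |A|=1110.3363
4. ⊥bis P0·P3 via (16.635,18.85): [(25.6694, 19.7735) (67, 35.6623) (67, 47) (2.648, 47)]  |A|=1110.3363
5. ⊥bis P0·P4 via (28.75,26.88): [(16.0583, 31.1401) (36.9742, 24.1194) (67, 35.6623) (67, 47) (2.648, 47)]  |A|=1025.2027
6. ⊥bis P0·P5 via (37.91,36.84): [(16.0583, 31.1401) (36.9742, 24.1194) (44.9896, 27.2008) (30.4479, 47) (2.648, 47)]  |A|=538.5782
7. ⊥bis P0·P6 via (41.355,34.85): [(16.0583, 31.1401) (36.9742, 24.1194) (44.0014, 26.8209) (42.9698, 29.9509) (30.4479, 47) (2.648, 47)]  |A|=536.8358
8. ⊥bis P0·P7 via (45.78,21.995): [(16.0583, 31.1401) (36.9742, 24.1194) (44.0014, 26.8209) (42.9698, 29.9509) (30.4479, 47) (2.648, 47)]  |A|=536.8358
9. ⊥bis P0·P8 via (31.025,37.57): [(8.0916, 40.5621) (16.0583, 31.1401) (36.9742, 24.1194) (44.0014, 26.8209) (42.9698, 29.9509) (38.0467, 36.6539)]  |A|=307.2387
10. ⊥bis P0·P9 via (23.655,26.79): [(15.0313, 39.6567) (22.0982, 29.1128) (36.9742, 24.1194) (44.0014, 26.8209) (42.9698, 29.9509) (38.0467, 36.6539)]  |A|=253.4744
11. canonical 6-gon: [(15.0313, 39.6567) (22.0982, 29.1128) (36.9742, 24.1194) (44.0014, 26.8209) (42.9698, 29.9509) (38.0467, 36.6539)]
12. shoelace: 253.4744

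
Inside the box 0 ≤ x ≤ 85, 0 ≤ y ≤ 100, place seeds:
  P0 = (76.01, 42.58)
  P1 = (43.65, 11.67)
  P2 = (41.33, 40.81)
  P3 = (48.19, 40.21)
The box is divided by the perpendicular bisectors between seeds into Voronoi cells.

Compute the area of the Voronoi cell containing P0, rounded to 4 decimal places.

1. box [0,85]×[0,100]: [(0, 0) (85, 0) (85, 100) (0, 100)]
2. ⊥bis P0·P1 via (59.83,27.125): [(0, 89.7616) (85, 0.7743) (85, 100) (0, 100)]  |A|=4652.2237
3. ⊥bis P0·P2 via (58.67,41.695): [(59.3901, 27.5855) (85, 0.7743) (85, 100) (55.6942, 100)]  |A|=2331.6608
4. ⊥bis P0·P3 via (62.1,41.395): [(63.657, 23.1185) (85, 0.7743) (85, 100) (57.1074, 100)]  |A|=2131.1004
5. canonical 4-gon: [(63.657, 23.1185) (85, 0.7743) (85, 100) (57.1074, 100)]
6. shoelace: 2131.1004

Area of P0's cell: 2131.1004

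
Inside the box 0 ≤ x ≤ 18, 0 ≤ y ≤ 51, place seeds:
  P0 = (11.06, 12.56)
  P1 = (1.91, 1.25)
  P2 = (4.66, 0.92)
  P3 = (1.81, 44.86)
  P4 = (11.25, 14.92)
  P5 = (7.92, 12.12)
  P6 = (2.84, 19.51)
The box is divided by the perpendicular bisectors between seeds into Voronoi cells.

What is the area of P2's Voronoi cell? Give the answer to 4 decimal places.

1. box [0,18]×[0,51]: [(0, 0) (18, 0) (18, 51) (0, 51)]
2. ⊥bis P2·P0 via (7.86,6.74): [(0, 11.0616) (0, 0) (18, 0) (18, 1.1647)]  |A|=110.0375
3. ⊥bis P2·P1 via (3.285,1.085): [(4.2048, 8.7497) (3.1548, 0) (18, 0) (18, 1.1647)]  |A|=72.9798
4. ⊥bis P2·P3 via (3.235,22.89): [(4.2048, 8.7497) (3.1548, 0) (18, 0) (18, 1.1647)]  |A|=72.9798
5. ⊥bis P2·P4 via (7.955,7.92): [(4.2048, 8.7497) (3.1548, 0) (18, 0) (18, 1.1647)]  |A|=72.9798
6. ⊥bis P2·P5 via (6.29,6.52): [(10.4763, 5.3015) (4.0166, 7.1817) (3.1548, 0) (18, 0) (18, 1.1647)]  |A|=67.7384
7. ⊥bis P2·P6 via (3.75,10.215): [(10.4763, 5.3015) (4.0166, 7.1817) (3.1548, 0) (18, 0) (18, 1.1647)]  |A|=67.7384
8. canonical 5-gon: [(10.4763, 5.3015) (4.0166, 7.1817) (3.1548, 0) (18, 0) (18, 1.1647)]
9. shoelace: 67.7384

Area of P2's cell: 67.7384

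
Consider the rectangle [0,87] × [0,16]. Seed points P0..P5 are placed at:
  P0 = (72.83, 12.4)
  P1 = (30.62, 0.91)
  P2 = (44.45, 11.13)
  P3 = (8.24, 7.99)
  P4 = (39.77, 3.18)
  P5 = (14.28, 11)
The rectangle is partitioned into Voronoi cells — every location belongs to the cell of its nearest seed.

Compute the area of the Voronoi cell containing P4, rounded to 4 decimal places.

1. box [0,87]×[0,16]: [(0, 0) (87, 0) (87, 16) (0, 16)]
2. ⊥bis P4·P0 via (56.3,7.79): [(0, 0) (58.4725, 0) (54.0103, 16) (0, 16)]  |A|=899.8629
3. ⊥bis P4·P1 via (35.195,2.045): [(35.7023, 0) (58.4725, 0) (54.0103, 16) (31.7329, 16)]  |A|=360.3807
4. ⊥bis P4·P2 via (42.11,7.155): [(32.5279, 12.7958) (35.7023, 0) (54.2643, 0)]  |A|=118.7578
5. ⊥bis P4·P3 via (24.005,5.585): [(32.5279, 12.7958) (35.7023, 0) (54.2643, 0)]  |A|=118.7578
6. ⊥bis P4·P5 via (27.025,7.09): [(32.5279, 12.7958) (35.7023, 0) (54.2643, 0)]  |A|=118.7578
7. canonical 3-gon: [(32.5279, 12.7958) (35.7023, 0) (54.2643, 0)]
8. shoelace: 118.7578

Area of P4's cell: 118.7578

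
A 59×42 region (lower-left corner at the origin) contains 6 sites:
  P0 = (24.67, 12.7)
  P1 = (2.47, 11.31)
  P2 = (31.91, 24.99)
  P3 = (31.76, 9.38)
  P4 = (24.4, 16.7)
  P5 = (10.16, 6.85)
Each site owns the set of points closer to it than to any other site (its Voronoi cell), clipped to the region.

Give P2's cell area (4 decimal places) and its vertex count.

Area of P2's cell: 1007.2463 (5 vertices)

1. box [0,59]×[0,42]: [(0, 0) (59, 0) (59, 42) (0, 42)]
2. ⊥bis P2·P0 via (28.29,18.845): [(0, 35.5105) (59, 0.7538) (59, 42) (0, 42)]  |A|=1408.2006
3. ⊥bis P2·P1 via (17.19,18.15): [(12.5616, 28.1106) (59, 0.7538) (59, 42) (6.1075, 42)]  |A|=1325.0266
4. ⊥bis P2·P3 via (31.835,17.185): [(12.5616, 28.1106) (31.0958, 17.1921) (59, 16.924) (59, 42) (6.1075, 42)]  |A|=1099.4195
5. ⊥bis P2·P4 via (28.155,20.845): [(7.056, 39.9588) (32.199, 17.1815) (59, 16.924) (59, 42) (6.1075, 42)]  |A|=1007.2463
6. ⊥bis P2·P5 via (21.035,15.92): [(7.056, 39.9588) (32.199, 17.1815) (59, 16.924) (59, 42) (6.1075, 42)]  |A|=1007.2463
7. canonical 5-gon: [(7.056, 39.9588) (32.199, 17.1815) (59, 16.924) (59, 42) (6.1075, 42)]
8. shoelace: 1007.2463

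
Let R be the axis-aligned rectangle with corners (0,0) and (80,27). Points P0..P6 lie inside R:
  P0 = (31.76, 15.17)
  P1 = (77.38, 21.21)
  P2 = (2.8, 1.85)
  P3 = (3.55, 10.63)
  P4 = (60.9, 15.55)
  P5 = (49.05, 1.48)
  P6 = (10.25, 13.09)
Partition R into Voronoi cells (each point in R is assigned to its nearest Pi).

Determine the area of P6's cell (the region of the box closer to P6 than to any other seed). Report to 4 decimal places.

1. box [0,80]×[0,27]: [(0, 0) (80, 0) (80, 27) (0, 27)]
2. ⊥bis P6·P0 via (21.005,14.13): [(0, 0) (22.3714, 0) (19.7605, 27) (0, 27)]  |A|=568.7799
3. ⊥bis P6·P1 via (43.815,17.15): [(0, 0) (22.3714, 0) (19.7605, 27) (0, 27)]  |A|=568.7799
4. ⊥bis P6·P2 via (6.525,7.47): [(0, 11.7948) (17.7952, 0) (22.3714, 0) (19.7605, 27) (0, 27)]  |A|=463.8342
5. ⊥bis P6·P3 via (6.9,11.86): [(9.1509, 5.7295) (17.7952, 0) (22.3714, 0) (19.7605, 27) (1.3411, 27)]  |A|=380.0006
6. ⊥bis P6·P4 via (35.575,14.32): [(9.1509, 5.7295) (17.7952, 0) (22.3714, 0) (19.7605, 27) (1.3411, 27)]  |A|=380.0006
7. ⊥bis P6·P5 via (29.65,7.285): [(9.1509, 5.7295) (17.7952, 0) (22.3714, 0) (19.7605, 27) (1.3411, 27)]  |A|=380.0006
8. canonical 5-gon: [(9.1509, 5.7295) (17.7952, 0) (22.3714, 0) (19.7605, 27) (1.3411, 27)]
9. shoelace: 380.0006

Area of P6's cell: 380.0006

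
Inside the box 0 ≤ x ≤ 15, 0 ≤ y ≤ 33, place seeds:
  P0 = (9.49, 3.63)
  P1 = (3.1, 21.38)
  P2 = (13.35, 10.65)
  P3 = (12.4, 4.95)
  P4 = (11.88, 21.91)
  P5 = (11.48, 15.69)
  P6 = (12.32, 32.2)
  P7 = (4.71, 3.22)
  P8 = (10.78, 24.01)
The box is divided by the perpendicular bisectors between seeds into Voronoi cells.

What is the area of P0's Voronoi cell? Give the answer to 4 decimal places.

1. box [0,15]×[0,33]: [(0, 0) (15, 0) (15, 33) (0, 33)]
2. ⊥bis P0·P1 via (6.295,12.505): [(0, 10.2388) (0, 0) (15, 0) (15, 15.6388)]  |A|=194.082
3. ⊥bis P0·P2 via (11.42,7.14): [(3.4957, 11.4972) (0, 10.2388) (0, 0) (15, 0) (15, 5.1715)]  |A|=133.8725
4. ⊥bis P0·P3 via (10.945,4.29): [(9.0648, 8.435) (3.4957, 11.4972) (0, 10.2388) (0, 0) (12.891, 0)]  |A|=109.6306
5. ⊥bis P0·P4 via (10.685,12.77): [(9.0648, 8.435) (3.4957, 11.4972) (0, 10.2388) (0, 0) (12.891, 0)]  |A|=109.6306
6. ⊥bis P0·P5 via (10.485,9.66): [(9.0648, 8.435) (5.2729, 10.52) (2.1929, 11.0283) (0, 10.2388) (0, 0) (12.891, 0)]  |A|=108.5774
7. ⊥bis P0·P6 via (10.905,17.915): [(9.0648, 8.435) (5.2729, 10.52) (2.1929, 11.0283) (0, 10.2388) (0, 0) (12.891, 0)]  |A|=108.5774
8. ⊥bis P0·P7 via (7.1,3.425): [(9.0648, 8.435) (6.5517, 9.8168) (7.3938, 0) (12.891, 0)]  |A|=34.9378
9. ⊥bis P0·P8 via (10.135,13.82): [(9.0648, 8.435) (6.5517, 9.8168) (7.3938, 0) (12.891, 0)]  |A|=34.9378
10. canonical 4-gon: [(9.0648, 8.435) (6.5517, 9.8168) (7.3938, 0) (12.891, 0)]
11. shoelace: 34.9378

Area of P0's cell: 34.9378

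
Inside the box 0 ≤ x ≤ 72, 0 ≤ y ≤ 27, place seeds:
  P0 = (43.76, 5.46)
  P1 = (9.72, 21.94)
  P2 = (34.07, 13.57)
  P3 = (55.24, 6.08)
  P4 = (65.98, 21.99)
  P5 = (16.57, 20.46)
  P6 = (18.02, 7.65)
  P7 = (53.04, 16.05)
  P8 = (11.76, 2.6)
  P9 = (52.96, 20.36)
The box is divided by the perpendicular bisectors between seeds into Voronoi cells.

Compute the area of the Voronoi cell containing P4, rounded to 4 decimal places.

1. box [0,72]×[0,27]: [(0, 0) (72, 0) (72, 27) (0, 27)]
2. ⊥bis P4·P0 via (54.87,13.725): [(65.0804, 0) (72, 0) (72, 27) (44.9944, 27)]  |A|=457.9907
3. ⊥bis P4·P1 via (37.85,21.965): [(65.0804, 0) (72, 0) (72, 27) (44.9944, 27)]  |A|=457.9907
4. ⊥bis P4·P2 via (50.025,17.78): [(49.02, 21.5887) (65.0804, 0) (72, 0) (72, 27) (47.5921, 27)]  |A|=450.9621
5. ⊥bis P4·P3 via (60.61,14.035): [(48.9333, 21.9173) (72, 6.3462) (72, 27) (47.5921, 27)]  |A|=300.236
6. ⊥bis P4·P5 via (41.275,21.225): [(48.9333, 21.9173) (72, 6.3462) (72, 27) (47.5921, 27)]  |A|=300.236
7. ⊥bis P4·P6 via (42,14.82): [(48.9333, 21.9173) (72, 6.3462) (72, 27) (47.5921, 27)]  |A|=300.236
8. ⊥bis P4·P7 via (59.51,19.02): [(62.3319, 12.8726) (72, 6.3462) (72, 27) (55.8468, 27)]  |A|=213.9422
9. ⊥bis P4·P8 via (38.87,12.295): [(62.3319, 12.8726) (72, 6.3462) (72, 27) (55.8468, 27)]  |A|=213.9422
10. ⊥bis P4·P9 via (59.47,21.175): [(59.826, 18.3317) (62.3319, 12.8726) (72, 6.3462) (72, 27) (58.7408, 27)]  |A|=201.3996
11. canonical 5-gon: [(59.826, 18.3317) (62.3319, 12.8726) (72, 6.3462) (72, 27) (58.7408, 27)]
12. shoelace: 201.3996

Area of P4's cell: 201.3996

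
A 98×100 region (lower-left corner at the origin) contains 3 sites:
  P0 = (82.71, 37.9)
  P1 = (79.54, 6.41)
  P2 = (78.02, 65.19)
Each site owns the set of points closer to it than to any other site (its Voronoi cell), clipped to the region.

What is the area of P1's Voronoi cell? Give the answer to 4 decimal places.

Area of P1's cell: 2488.1145

1. box [0,98]×[0,100]: [(0, 0) (98, 0) (98, 100) (0, 100)]
2. ⊥bis P1·P0 via (81.125,22.155): [(0, 30.3216) (0, 0) (98, 0) (98, 20.4562)]  |A|=2488.1145
3. ⊥bis P1·P2 via (78.78,35.8): [(0, 30.3216) (0, 0) (98, 0) (98, 20.4562)]  |A|=2488.1145
4. canonical 4-gon: [(0, 30.3216) (0, 0) (98, 0) (98, 20.4562)]
5. shoelace: 2488.1145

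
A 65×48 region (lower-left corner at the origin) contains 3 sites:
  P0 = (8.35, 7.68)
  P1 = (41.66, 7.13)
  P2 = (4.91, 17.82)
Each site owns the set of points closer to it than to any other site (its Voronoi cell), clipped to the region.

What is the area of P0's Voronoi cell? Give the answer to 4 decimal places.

1. box [0,65]×[0,48]: [(0, 0) (65, 0) (65, 48) (0, 48)]
2. ⊥bis P0·P1 via (25.005,7.405): [(0, 0) (24.8827, 0) (25.6753, 48) (0, 48)]  |A|=1213.3924
3. ⊥bis P0·P2 via (6.63,12.75): [(0, 10.5008) (0, 0) (24.8827, 0) (25.1973, 19.049)]  |A|=369.2903
4. canonical 4-gon: [(0, 10.5008) (0, 0) (24.8827, 0) (25.1973, 19.049)]
5. shoelace: 369.2903

Area of P0's cell: 369.2903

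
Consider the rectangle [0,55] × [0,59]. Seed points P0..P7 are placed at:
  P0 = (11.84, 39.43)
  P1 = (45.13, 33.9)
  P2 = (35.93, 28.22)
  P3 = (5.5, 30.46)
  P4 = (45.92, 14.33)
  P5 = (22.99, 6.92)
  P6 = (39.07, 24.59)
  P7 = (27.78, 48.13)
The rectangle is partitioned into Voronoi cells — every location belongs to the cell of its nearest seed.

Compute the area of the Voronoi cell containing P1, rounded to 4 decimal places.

1. box [0,55]×[0,59]: [(0, 0) (55, 0) (55, 59) (0, 59)]
2. ⊥bis P1·P0 via (28.485,36.665): [(22.3944, 0) (55, 0) (55, 59) (32.1952, 59)]  |A|=1634.608
3. ⊥bis P1·P2 via (40.53,31.06): [(30.3051, 47.6215) (55, 7.6227) (55, 59) (32.1952, 59)]  |A|=764.122
4. ⊥bis P1·P3 via (25.315,32.18): [(30.3051, 47.6215) (55, 7.6227) (55, 59) (32.1952, 59)]  |A|=764.122
5. ⊥bis P1·P4 via (45.525,24.115): [(30.3051, 47.6215) (44.835, 24.0871) (55, 24.4975) (55, 59) (32.1952, 59)]  |A|=678.3556
6. ⊥bis P1·P5 via (34.06,20.41): [(30.3051, 47.6215) (44.835, 24.0871) (55, 24.4975) (55, 59) (32.1952, 59)]  |A|=678.3556
7. ⊥bis P1·P6 via (42.1,29.245): [(30.3051, 47.6215) (41.3486, 29.7341) (49.721, 24.2844) (55, 24.4975) (55, 59) (32.1952, 59)]  |A|=664.2162
8. ⊥bis P1·P7 via (36.455,41.015): [(35.2734, 39.5743) (41.3486, 29.7341) (49.721, 24.2844) (55, 24.4975) (55, 59) (51.2058, 59)]  |A|=443.6977
9. canonical 6-gon: [(35.2734, 39.5743) (41.3486, 29.7341) (49.721, 24.2844) (55, 24.4975) (55, 59) (51.2058, 59)]
10. shoelace: 443.6977

Area of P1's cell: 443.6977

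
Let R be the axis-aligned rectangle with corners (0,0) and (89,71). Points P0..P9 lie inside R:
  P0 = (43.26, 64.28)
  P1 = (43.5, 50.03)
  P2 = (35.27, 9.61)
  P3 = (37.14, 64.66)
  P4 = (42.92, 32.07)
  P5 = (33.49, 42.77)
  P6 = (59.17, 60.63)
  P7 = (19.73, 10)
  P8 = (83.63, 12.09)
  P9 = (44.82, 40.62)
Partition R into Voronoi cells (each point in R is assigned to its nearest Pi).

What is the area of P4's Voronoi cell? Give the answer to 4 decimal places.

1. box [0,89]×[0,71]: [(0, 0) (89, 0) (89, 71) (0, 71)]
2. ⊥bis P4·P0 via (43.09,48.175): [(0, 48.6298) (0, 0) (89, 0) (89, 47.6904)]  |A|=4286.2504
3. ⊥bis P4·P1 via (43.21,41.05): [(0, 42.4454) (0, 0) (89, 0) (89, 39.5713)]  |A|=3649.7423
4. ⊥bis P4·P2 via (39.095,20.84): [(0, 42.4454) (0, 34.156) (89, 3.8421) (89, 39.5713)]  |A|=1958.8289
5. ⊥bis P4·P3 via (40.03,48.365): [(5.6282, 42.2637) (0, 41.2655) (0, 34.156) (89, 3.8421) (89, 39.5713)]  |A|=1955.5084
6. ⊥bis P4·P5 via (38.205,37.42): [(42.3552, 41.0776) (24.8842, 25.6803) (89, 3.8421) (89, 39.5713)]  |A|=1517.6636
7. ⊥bis P4·P6 via (51.045,46.35): [(61.3919, 40.4628) (42.3552, 41.0776) (24.8842, 25.6803) (89, 3.8421) (89, 24.7545)]  |A|=1313.1319
8. ⊥bis P4·P7 via (31.325,21.035): [(61.3919, 40.4628) (42.3552, 41.0776) (25.9827, 26.6484) (27.8729, 24.6623) (89, 3.8421) (89, 24.7545)]  |A|=1311.1261
9. ⊥bis P4·P8 via (63.275,22.08): [(69.9166, 35.6125) (61.3919, 40.4628) (42.3552, 41.0776) (25.9827, 26.6484) (27.8729, 24.6623) (59.2904, 13.9613)]  |A|=736.1989
10. ⊥bis P4·P9 via (43.87,36.345): [(67.6794, 31.054) (38.3716, 37.5669) (25.9827, 26.6484) (27.8729, 24.6623) (59.2904, 13.9613)]  |A|=559.3017
11. canonical 5-gon: [(67.6794, 31.054) (38.3716, 37.5669) (25.9827, 26.6484) (27.8729, 24.6623) (59.2904, 13.9613)]
12. shoelace: 559.3017

Area of P4's cell: 559.3017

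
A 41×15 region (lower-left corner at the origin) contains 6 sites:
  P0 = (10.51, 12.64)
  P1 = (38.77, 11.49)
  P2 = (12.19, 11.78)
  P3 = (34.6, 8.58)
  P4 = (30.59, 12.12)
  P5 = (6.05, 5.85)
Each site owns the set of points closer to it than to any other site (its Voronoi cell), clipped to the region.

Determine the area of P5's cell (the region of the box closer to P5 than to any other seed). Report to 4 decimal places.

Area of P5's cell: 144.1026

1. box [0,41]×[0,15]: [(0, 0) (41, 0) (41, 15) (0, 15)]
2. ⊥bis P5·P0 via (8.28,9.245): [(0, 14.6837) (0, 0) (22.3548, 0)]  |A|=164.1255
3. ⊥bis P5·P1 via (22.41,8.67): [(0, 14.6837) (0, 0) (22.3548, 0)]  |A|=164.1255
4. ⊥bis P5·P2 via (9.12,8.815): [(9.4416, 8.482) (0, 14.6837) (0, 0) (17.6335, 0)]  |A|=144.1026
5. ⊥bis P5·P3 via (20.325,7.215): [(9.4416, 8.482) (0, 14.6837) (0, 0) (17.6335, 0)]  |A|=144.1026
6. ⊥bis P5·P4 via (18.32,8.985): [(9.4416, 8.482) (0, 14.6837) (0, 0) (17.6335, 0)]  |A|=144.1026
7. canonical 4-gon: [(9.4416, 8.482) (0, 14.6837) (0, 0) (17.6335, 0)]
8. shoelace: 144.1026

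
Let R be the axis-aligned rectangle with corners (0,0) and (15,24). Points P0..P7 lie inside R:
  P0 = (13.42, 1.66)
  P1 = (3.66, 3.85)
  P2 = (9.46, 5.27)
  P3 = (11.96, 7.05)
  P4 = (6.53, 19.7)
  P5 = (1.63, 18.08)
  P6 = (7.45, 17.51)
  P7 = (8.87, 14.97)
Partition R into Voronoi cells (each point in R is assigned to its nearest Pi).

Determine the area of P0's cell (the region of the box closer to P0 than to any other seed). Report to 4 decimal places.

Area of P0's cell: 21.3034

1. box [0,15]×[0,24]: [(0, 0) (15, 0) (15, 24) (0, 24)]
2. ⊥bis P0·P1 via (8.54,2.755): [(7.9218, 0) (15, 0) (15, 24) (13.3071, 24)]  |A|=105.2534
3. ⊥bis P0·P2 via (11.44,3.465): [(8.2812, 0) (15, 0) (15, 7.3702)]  |A|=24.7591
4. ⊥bis P0·P3 via (12.69,4.355): [(12.1075, 4.1972) (8.2812, 0) (15, 0) (15, 4.9807)]  |A|=21.3034
5. ⊥bis P0·P4 via (9.975,10.68): [(12.1075, 4.1972) (8.2812, 0) (15, 0) (15, 4.9807)]  |A|=21.3034
6. ⊥bis P0·P5 via (7.525,9.87): [(12.1075, 4.1972) (8.2812, 0) (15, 0) (15, 4.9807)]  |A|=21.3034
7. ⊥bis P0·P6 via (10.435,9.585): [(12.1075, 4.1972) (8.2812, 0) (15, 0) (15, 4.9807)]  |A|=21.3034
8. ⊥bis P0·P7 via (11.145,8.315): [(12.1075, 4.1972) (8.2812, 0) (15, 0) (15, 4.9807)]  |A|=21.3034
9. canonical 4-gon: [(12.1075, 4.1972) (8.2812, 0) (15, 0) (15, 4.9807)]
10. shoelace: 21.3034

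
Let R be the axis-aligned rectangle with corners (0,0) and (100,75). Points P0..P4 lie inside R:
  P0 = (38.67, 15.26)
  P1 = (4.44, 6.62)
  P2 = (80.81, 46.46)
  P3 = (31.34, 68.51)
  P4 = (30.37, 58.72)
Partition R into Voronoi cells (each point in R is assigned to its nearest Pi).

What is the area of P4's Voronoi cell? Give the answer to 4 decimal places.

Area of P4's cell: 1473.1653

1. box [0,100]×[0,75]: [(0, 0) (100, 0) (100, 75) (0, 75)]
2. ⊥bis P4·P0 via (34.52,36.99): [(0, 30.3974) (100, 49.4954) (100, 75) (0, 75)]  |A|=3505.3626
3. ⊥bis P4·P1 via (17.405,32.67): [(0, 41.3324) (15.8783, 33.4298) (100, 49.4954) (100, 75) (0, 75)]  |A|=3418.5474
4. ⊥bis P4·P2 via (55.59,52.59): [(0, 41.3324) (15.8783, 33.4298) (52.6393, 40.4504) (61.037, 75) (0, 75)]  |A|=2141.5124
5. ⊥bis P4·P3 via (30.855,63.615): [(0, 66.6721) (0, 41.3324) (15.8783, 33.4298) (52.6393, 40.4504) (57.6251, 60.9626)]  |A|=1473.1653
6. canonical 5-gon: [(0, 66.6721) (0, 41.3324) (15.8783, 33.4298) (52.6393, 40.4504) (57.6251, 60.9626)]
7. shoelace: 1473.1653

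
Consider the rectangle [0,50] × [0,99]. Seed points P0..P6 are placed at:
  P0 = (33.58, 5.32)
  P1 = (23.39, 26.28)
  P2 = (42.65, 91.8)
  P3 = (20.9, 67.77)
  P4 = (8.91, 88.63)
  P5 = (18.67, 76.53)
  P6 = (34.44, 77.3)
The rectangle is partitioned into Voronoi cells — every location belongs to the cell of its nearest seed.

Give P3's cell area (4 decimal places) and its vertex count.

1. box [0,50]×[0,99]: [(0, 0) (50, 0) (50, 99) (0, 99)]
2. ⊥bis P3·P0 via (27.24,36.545): [(0, 31.0141) (50, 41.1662) (50, 99) (0, 99)]  |A|=3145.4908
3. ⊥bis P3·P1 via (22.145,47.025): [(0, 45.696) (50, 48.6967) (50, 99) (0, 99)]  |A|=2590.1829
4. ⊥bis P3·P2 via (31.775,79.785): [(0, 45.696) (50, 48.6967) (50, 63.2892) (10.5457, 99) (0, 99)]  |A|=1885.7116
5. ⊥bis P3·P4 via (14.905,78.2): [(0, 69.6328) (0, 45.696) (50, 48.6967) (50, 63.2892) (26.2938, 84.7461)]  |A|=1424.4653
6. ⊥bis P3·P5 via (19.785,72.15): [(0, 67.1134) (0, 45.696) (50, 48.6967) (50, 63.2892) (35.7267, 76.2082)]  |A|=1195.9318
7. ⊥bis P3·P6 via (27.67,72.535): [(26.7017, 73.9108) (0, 67.1134) (0, 45.696) (44.6734, 48.377)]  |A|=880.3709
8. canonical 4-gon: [(26.7017, 73.9108) (0, 67.1134) (0, 45.696) (44.6734, 48.377)]
9. shoelace: 880.3709

Area of P3's cell: 880.3709 (4 vertices)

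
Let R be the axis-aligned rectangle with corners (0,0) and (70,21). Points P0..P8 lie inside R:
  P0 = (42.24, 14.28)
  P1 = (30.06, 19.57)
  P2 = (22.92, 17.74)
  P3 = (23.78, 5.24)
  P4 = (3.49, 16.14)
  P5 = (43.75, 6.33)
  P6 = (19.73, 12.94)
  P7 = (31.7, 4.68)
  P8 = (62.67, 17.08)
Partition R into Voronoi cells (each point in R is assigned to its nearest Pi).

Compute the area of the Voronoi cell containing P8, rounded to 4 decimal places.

Area of P8's cell: 321.4907

1. box [0,70]×[0,21]: [(0, 0) (70, 0) (70, 21) (0, 21)]
2. ⊥bis P8·P0 via (52.455,15.68): [(54.604, 0) (70, 0) (70, 21) (51.7259, 21)]  |A|=353.5363
3. ⊥bis P8·P1 via (46.365,18.325): [(54.604, 0) (70, 0) (70, 21) (51.7259, 21)]  |A|=353.5363
4. ⊥bis P8·P2 via (42.795,17.41): [(54.604, 0) (70, 0) (70, 21) (51.7259, 21)]  |A|=353.5363
5. ⊥bis P8·P3 via (43.225,11.16): [(54.604, 0) (70, 0) (70, 21) (51.7259, 21)]  |A|=353.5363
6. ⊥bis P8·P4 via (33.08,16.61): [(54.604, 0) (70, 0) (70, 21) (51.7259, 21)]  |A|=353.5363
7. ⊥bis P8·P5 via (53.21,11.705): [(52.933, 12.1926) (59.8606, 0) (70, 0) (70, 21) (51.7259, 21)]  |A|=321.4907
8. ⊥bis P8·P6 via (41.2,15.01): [(52.933, 12.1926) (59.8606, 0) (70, 0) (70, 21) (51.7259, 21)]  |A|=321.4907
9. ⊥bis P8·P7 via (47.185,10.88): [(52.933, 12.1926) (59.8606, 0) (70, 0) (70, 21) (51.7259, 21)]  |A|=321.4907
10. canonical 5-gon: [(52.933, 12.1926) (59.8606, 0) (70, 0) (70, 21) (51.7259, 21)]
11. shoelace: 321.4907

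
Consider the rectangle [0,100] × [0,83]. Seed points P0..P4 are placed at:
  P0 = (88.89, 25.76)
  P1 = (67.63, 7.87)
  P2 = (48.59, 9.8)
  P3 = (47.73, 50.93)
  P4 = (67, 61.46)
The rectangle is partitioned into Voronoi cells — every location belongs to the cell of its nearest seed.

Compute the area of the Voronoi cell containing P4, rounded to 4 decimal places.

1. box [0,100]×[0,83]: [(0, 0) (100, 0) (100, 83) (0, 83)]
2. ⊥bis P4·P0 via (77.945,43.61): [(0, 0) (6.8222, 0) (100, 57.1334) (100, 83) (0, 83)]  |A|=5638.221
3. ⊥bis P4·P1 via (67.315,34.665): [(0, 33.8736) (63.2794, 34.6176) (100, 57.1334) (100, 83) (0, 83)]  |A|=4448.3843
4. ⊥bis P4·P2 via (57.795,35.63): [(0, 56.2263) (60.7204, 34.5875) (63.2794, 34.6176) (100, 57.1334) (100, 83) (0, 83)]  |A|=3769.7525
5. ⊥bis P4·P3 via (57.365,56.195): [(67.6811, 37.3165) (100, 57.1334) (100, 83) (42.7175, 83)]  |A|=1726.4226
6. canonical 4-gon: [(67.6811, 37.3165) (100, 57.1334) (100, 83) (42.7175, 83)]
7. shoelace: 1726.4226

Area of P4's cell: 1726.4226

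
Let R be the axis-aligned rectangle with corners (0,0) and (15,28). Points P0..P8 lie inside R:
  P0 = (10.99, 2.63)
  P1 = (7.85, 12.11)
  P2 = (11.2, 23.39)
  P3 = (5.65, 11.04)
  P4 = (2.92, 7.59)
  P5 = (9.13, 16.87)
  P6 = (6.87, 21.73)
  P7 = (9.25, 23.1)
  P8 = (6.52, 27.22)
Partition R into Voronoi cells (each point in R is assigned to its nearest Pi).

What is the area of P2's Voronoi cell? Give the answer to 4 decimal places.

1. box [0,15]×[0,28]: [(0, 0) (15, 0) (15, 28) (0, 28)]
2. ⊥bis P2·P0 via (11.095,13.01): [(0, 13.1222) (15, 12.9705) (15, 28) (0, 28)]  |A|=224.3045
3. ⊥bis P2·P1 via (9.525,17.75): [(0, 20.5788) (15, 16.124) (15, 28) (0, 28)]  |A|=144.7291
4. ⊥bis P2·P3 via (8.425,17.215): [(0, 21.0011) (2.7712, 19.7558) (15, 16.124) (15, 28) (0, 28)]  |A|=144.1439
5. ⊥bis P2·P4 via (7.06,15.49): [(0, 21.0011) (2.7712, 19.7558) (15, 16.124) (15, 28) (0, 28)]  |A|=144.1439
6. ⊥bis P2·P5 via (10.165,20.13): [(0, 23.3572) (15, 18.595) (15, 28) (0, 28)]  |A|=105.3586
7. ⊥bis P2·P6 via (9.035,22.56): [(9.9391, 20.2017) (15, 18.595) (15, 28) (6.9495, 28)]  |A|=55.1892
8. ⊥bis P2·P7 via (10.225,23.245): [(10.7142, 19.9556) (15, 18.595) (15, 28) (9.5178, 28)]  |A|=42.2043
9. ⊥bis P2·P8 via (8.86,25.305): [(9.7558, 26.3997) (10.7142, 19.9556) (15, 18.595) (15, 28) (11.0655, 28)]  |A|=40.9659
10. canonical 5-gon: [(9.7558, 26.3997) (10.7142, 19.9556) (15, 18.595) (15, 28) (11.0655, 28)]
11. shoelace: 40.9659

Area of P2's cell: 40.9659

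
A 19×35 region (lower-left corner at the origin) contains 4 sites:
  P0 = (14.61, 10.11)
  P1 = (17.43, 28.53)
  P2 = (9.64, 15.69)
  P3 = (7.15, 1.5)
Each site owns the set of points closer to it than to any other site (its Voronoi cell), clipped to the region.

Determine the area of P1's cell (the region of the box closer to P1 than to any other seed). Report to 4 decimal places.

Area of P1's cell: 198.3922

1. box [0,19]×[0,35]: [(0, 0) (19, 0) (19, 35) (0, 35)]
2. ⊥bis P1·P0 via (16.02,19.32): [(0, 21.7726) (19, 18.8638) (19, 35) (0, 35)]  |A|=278.9547
3. ⊥bis P1·P2 via (13.535,22.11): [(0, 30.3217) (18.847, 18.8872) (19, 18.8638) (19, 35) (0, 35)]  |A|=198.3922
4. ⊥bis P1·P3 via (12.29,15.015): [(0, 30.3217) (18.847, 18.8872) (19, 18.8638) (19, 35) (0, 35)]  |A|=198.3922
5. canonical 5-gon: [(0, 30.3217) (18.847, 18.8872) (19, 18.8638) (19, 35) (0, 35)]
6. shoelace: 198.3922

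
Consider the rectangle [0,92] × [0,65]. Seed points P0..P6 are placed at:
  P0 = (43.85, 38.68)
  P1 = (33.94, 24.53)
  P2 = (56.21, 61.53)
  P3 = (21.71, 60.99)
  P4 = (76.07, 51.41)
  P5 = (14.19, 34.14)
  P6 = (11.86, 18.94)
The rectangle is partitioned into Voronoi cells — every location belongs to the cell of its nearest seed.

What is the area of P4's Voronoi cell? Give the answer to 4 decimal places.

Area of P4's cell: 1568.6205

1. box [0,92]×[0,65]: [(0, 0) (92, 0) (92, 65) (0, 65)]
2. ⊥bis P4·P0 via (59.96,45.045): [(77.7571, 0) (92, 0) (92, 65) (52.0759, 65)]  |A|=1760.4287
3. ⊥bis P4·P1 via (55.005,37.97): [(75.3603, 6.0664) (79.2308, 0) (92, 0) (92, 65) (52.0759, 65)]  |A|=1755.9586
4. ⊥bis P4·P2 via (66.14,56.47): [(60.1164, 44.6491) (75.3603, 6.0664) (79.2308, 0) (92, 0) (92, 65) (70.4866, 65)]  |A|=1568.6205
5. ⊥bis P4·P3 via (48.89,56.2): [(60.1164, 44.6491) (75.3603, 6.0664) (79.2308, 0) (92, 0) (92, 65) (70.4866, 65)]  |A|=1568.6205
6. ⊥bis P4·P5 via (45.13,42.775): [(60.1164, 44.6491) (75.3603, 6.0664) (79.2308, 0) (92, 0) (92, 65) (70.4866, 65)]  |A|=1568.6205
7. ⊥bis P4·P6 via (43.965,35.175): [(60.1164, 44.6491) (75.3603, 6.0664) (79.2308, 0) (92, 0) (92, 65) (70.4866, 65)]  |A|=1568.6205
8. canonical 6-gon: [(60.1164, 44.6491) (75.3603, 6.0664) (79.2308, 0) (92, 0) (92, 65) (70.4866, 65)]
9. shoelace: 1568.6205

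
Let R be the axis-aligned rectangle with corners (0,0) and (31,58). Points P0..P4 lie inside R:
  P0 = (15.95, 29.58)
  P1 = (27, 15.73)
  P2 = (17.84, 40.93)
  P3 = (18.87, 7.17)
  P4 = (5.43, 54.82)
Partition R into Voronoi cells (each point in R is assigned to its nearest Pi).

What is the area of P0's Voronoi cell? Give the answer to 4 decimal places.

Area of P0's cell: 461.5680

1. box [0,31]×[0,58]: [(0, 0) (31, 0) (31, 58) (0, 58)]
2. ⊥bis P0·P1 via (21.475,22.655): [(0, 5.5215) (31, 30.2544) (31, 58) (0, 58)]  |A|=1243.4738
3. ⊥bis P0·P2 via (16.895,35.255): [(0, 38.0684) (0, 5.5215) (31, 30.2544) (31, 32.9062)]  |A|=545.5799
4. ⊥bis P0·P3 via (17.41,18.375): [(0, 38.0684) (0, 16.1065) (15.8568, 18.1726) (31, 30.2544) (31, 32.9062)]  |A|=461.6579
5. ⊥bis P0·P4 via (10.69,42.2): [(0.5553, 37.9759) (0, 37.7444) (0, 16.1065) (15.8568, 18.1726) (31, 30.2544) (31, 32.9062)]  |A|=461.568
6. canonical 6-gon: [(0.5553, 37.9759) (0, 37.7444) (0, 16.1065) (15.8568, 18.1726) (31, 30.2544) (31, 32.9062)]
7. shoelace: 461.568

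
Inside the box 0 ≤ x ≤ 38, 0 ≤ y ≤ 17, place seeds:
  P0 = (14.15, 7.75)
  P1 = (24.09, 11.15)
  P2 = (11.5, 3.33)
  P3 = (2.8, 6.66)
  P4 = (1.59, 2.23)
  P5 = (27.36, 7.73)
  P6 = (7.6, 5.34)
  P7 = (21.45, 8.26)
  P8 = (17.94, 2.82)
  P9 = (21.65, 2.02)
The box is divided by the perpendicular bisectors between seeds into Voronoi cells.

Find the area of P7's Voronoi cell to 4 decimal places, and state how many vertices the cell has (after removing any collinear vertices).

1. box [0,38]×[0,17]: [(0, 0) (38, 0) (38, 17) (0, 17)]
2. ⊥bis P7·P0 via (17.8,8.005): [(18.3593, 0) (38, 0) (38, 17) (17.1716, 17)]  |A|=343.9879
3. ⊥bis P7·P1 via (22.77,9.705): [(17.3343, 14.6705) (18.3593, 0) (33.394, 0)]  |A|=110.2835
4. ⊥bis P7·P2 via (16.475,5.795): [(17.3343, 14.6705) (18.1972, 2.3191) (19.3463, 0) (33.394, 0)]  |A|=109.139
5. ⊥bis P7·P3 via (12.125,7.46): [(17.3343, 14.6705) (18.1972, 2.3191) (19.3463, 0) (33.394, 0)]  |A|=109.139
6. ⊥bis P7·P4 via (11.52,5.245): [(17.3343, 14.6705) (18.1972, 2.3191) (19.3463, 0) (33.394, 0)]  |A|=109.139
7. ⊥bis P7·P5 via (24.405,7.995): [(24.4229, 8.195) (17.3343, 14.6705) (18.1972, 2.3191) (19.3463, 0) (23.688, 0)]  |A|=69.3684
8. ⊥bis P7·P6 via (14.525,6.8): [(24.4229, 8.195) (17.3343, 14.6705) (18.1972, 2.3191) (19.3463, 0) (23.688, 0)]  |A|=69.3684
9. ⊥bis P7·P8 via (19.695,5.54): [(23.9393, 2.8015) (24.4229, 8.195) (17.3343, 14.6705) (17.8909, 6.7041)]  |A|=43.6882
10. ⊥bis P7·P9 via (21.55,5.14): [(20.3734, 5.1023) (24.1565, 5.2235) (24.4229, 8.195) (17.3343, 14.6705) (17.8909, 6.7041)]  |A|=39.12
11. canonical 5-gon: [(20.3734, 5.1023) (24.1565, 5.2235) (24.4229, 8.195) (17.3343, 14.6705) (17.8909, 6.7041)]
12. shoelace: 39.12

Area of P7's cell: 39.1200 (5 vertices)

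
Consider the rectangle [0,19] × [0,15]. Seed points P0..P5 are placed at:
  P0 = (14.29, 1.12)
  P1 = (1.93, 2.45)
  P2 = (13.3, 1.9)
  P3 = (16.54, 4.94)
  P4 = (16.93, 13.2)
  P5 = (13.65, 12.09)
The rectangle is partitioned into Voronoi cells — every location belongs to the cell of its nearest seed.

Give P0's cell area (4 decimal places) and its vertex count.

Area of P0's cell: 12.0101 (4 vertices)

1. box [0,19]×[0,15]: [(0, 0) (19, 0) (19, 15) (0, 15)]
2. ⊥bis P0·P1 via (8.11,1.785): [(7.9179, 0) (19, 0) (19, 15) (9.532, 15)]  |A|=154.1255
3. ⊥bis P0·P2 via (13.795,1.51): [(12.6053, 0) (19, 0) (19, 8.1163)]  |A|=25.9508
4. ⊥bis P0·P3 via (15.415,3.03): [(15.1265, 3.1999) (12.6053, 0) (19, 0) (19, 0.9184)]  |A|=12.0101
5. ⊥bis P0·P4 via (15.61,7.16): [(15.1265, 3.1999) (12.6053, 0) (19, 0) (19, 0.9184)]  |A|=12.0101
6. ⊥bis P0·P5 via (13.97,6.605): [(15.1265, 3.1999) (12.6053, 0) (19, 0) (19, 0.9184)]  |A|=12.0101
7. canonical 4-gon: [(15.1265, 3.1999) (12.6053, 0) (19, 0) (19, 0.9184)]
8. shoelace: 12.0101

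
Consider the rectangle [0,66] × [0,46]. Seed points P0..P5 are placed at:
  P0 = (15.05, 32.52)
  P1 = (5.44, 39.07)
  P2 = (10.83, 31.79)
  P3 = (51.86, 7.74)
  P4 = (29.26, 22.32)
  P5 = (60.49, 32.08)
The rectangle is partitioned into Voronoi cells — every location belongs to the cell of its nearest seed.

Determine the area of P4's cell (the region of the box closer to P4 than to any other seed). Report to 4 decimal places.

Area of P4's cell: 953.8217

1. box [0,66]×[0,46]: [(0, 0) (66, 0) (66, 46) (0, 46)]
2. ⊥bis P4·P0 via (22.155,27.42): [(2.4728, 0) (66, 0) (66, 46) (35.4918, 46)]  |A|=2162.814
3. ⊥bis P4·P1 via (17.35,30.695): [(2.4728, 0) (66, 0) (66, 46) (35.4918, 46)]  |A|=2162.814
4. ⊥bis P4·P2 via (20.045,27.055): [(15.3895, 17.9948) (6.1432, 0) (66, 0) (66, 46) (35.4918, 46)]  |A|=2129.7904
5. ⊥bis P4·P3 via (40.56,15.03): [(15.3895, 17.9948) (6.1432, 0) (30.8637, 0) (60.5398, 46) (35.4918, 46)]  |A|=1196.0689
6. ⊥bis P4·P5 via (44.875,27.2): [(15.3895, 17.9948) (6.1432, 0) (30.8637, 0) (46.029, 23.5074) (38.9996, 46) (35.4918, 46)]  |A|=953.8217
7. canonical 6-gon: [(15.3895, 17.9948) (6.1432, 0) (30.8637, 0) (46.029, 23.5074) (38.9996, 46) (35.4918, 46)]
8. shoelace: 953.8217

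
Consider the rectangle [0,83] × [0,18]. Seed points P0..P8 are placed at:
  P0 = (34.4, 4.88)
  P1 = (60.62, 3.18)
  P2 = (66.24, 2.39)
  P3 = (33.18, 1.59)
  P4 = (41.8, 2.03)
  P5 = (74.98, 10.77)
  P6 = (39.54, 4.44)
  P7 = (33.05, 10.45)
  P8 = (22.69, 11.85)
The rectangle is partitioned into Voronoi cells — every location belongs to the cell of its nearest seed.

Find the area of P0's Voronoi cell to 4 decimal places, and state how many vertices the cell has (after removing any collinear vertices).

Area of P0's cell: 33.6118 (4 vertices)

1. box [0,83]×[0,18]: [(0, 0) (83, 0) (83, 18) (0, 18)]
2. ⊥bis P0·P1 via (47.51,4.03): [(0, 0) (47.2487, 0) (48.4158, 18) (0, 18)]  |A|=860.9802
3. ⊥bis P0·P2 via (50.32,3.635): [(0, 0) (47.2487, 0) (48.4158, 18) (0, 18)]  |A|=860.9802
4. ⊥bis P0·P3 via (33.79,3.235): [(0, 15.765) (42.5139, 0) (47.2487, 0) (48.4158, 18) (0, 18)]  |A|=525.8638
5. ⊥bis P0·P4 via (38.1,3.455): [(0, 15.765) (37.4872, 1.864) (43.7018, 18) (0, 18)]  |A|=394.4778
6. ⊥bis P0·P5 via (54.69,7.825): [(0, 15.765) (37.4872, 1.864) (43.7018, 18) (0, 18)]  |A|=394.4778
7. ⊥bis P0·P6 via (36.97,4.66): [(0, 15.765) (36.7539, 2.1359) (38.1119, 18) (0, 18)]  |A|=343.3776
8. ⊥bis P0·P7 via (33.725,7.665): [(26.5398, 5.9235) (36.7539, 2.1359) (37.3014, 8.5318)]  |A|=33.7012
9. ⊥bis P0·P8 via (28.545,8.365): [(27.1848, 6.0799) (26.992, 5.7558) (36.7539, 2.1359) (37.3014, 8.5318)]  |A|=33.6118
10. canonical 4-gon: [(27.1848, 6.0799) (26.992, 5.7558) (36.7539, 2.1359) (37.3014, 8.5318)]
11. shoelace: 33.6118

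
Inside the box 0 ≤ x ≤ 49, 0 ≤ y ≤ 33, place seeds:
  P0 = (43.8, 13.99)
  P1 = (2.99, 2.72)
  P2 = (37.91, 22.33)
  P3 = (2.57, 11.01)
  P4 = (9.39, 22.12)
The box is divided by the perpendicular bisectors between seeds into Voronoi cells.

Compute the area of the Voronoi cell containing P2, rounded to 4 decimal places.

1. box [0,49]×[0,33]: [(0, 0) (49, 0) (49, 33) (0, 33)]
2. ⊥bis P2·P0 via (40.855,18.16): [(0, 0) (15.1412, 0) (49, 23.9123) (49, 33) (0, 33)]  |A|=1212.1791
3. ⊥bis P2·P1 via (20.45,12.525): [(23.9787, 6.2414) (49, 23.9123) (49, 33) (8.9519, 33)]  |A|=649.5099
4. ⊥bis P2·P3 via (20.24,16.67): [(23.0517, 7.892) (23.9787, 6.2414) (49, 23.9123) (49, 33) (15.0092, 33)]  |A|=573.466
5. ⊥bis P2·P4 via (23.65,22.225): [(23.7649, 6.6221) (23.9787, 6.2414) (49, 23.9123) (49, 33) (23.5707, 33)]  |A|=456.7034
6. canonical 5-gon: [(23.7649, 6.6221) (23.9787, 6.2414) (49, 23.9123) (49, 33) (23.5707, 33)]
7. shoelace: 456.7034

Area of P2's cell: 456.7034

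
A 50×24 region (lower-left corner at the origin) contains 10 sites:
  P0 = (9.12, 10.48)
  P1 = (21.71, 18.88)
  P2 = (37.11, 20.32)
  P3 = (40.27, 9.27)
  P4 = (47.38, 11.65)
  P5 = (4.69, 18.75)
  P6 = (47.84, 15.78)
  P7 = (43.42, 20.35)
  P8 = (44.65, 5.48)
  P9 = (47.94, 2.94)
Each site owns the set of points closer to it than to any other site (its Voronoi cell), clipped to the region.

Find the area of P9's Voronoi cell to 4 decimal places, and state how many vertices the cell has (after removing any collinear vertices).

1. box [0,50]×[0,24]: [(0, 0) (50, 0) (50, 24) (0, 24)]
2. ⊥bis P9·P0 via (28.53,6.71): [(27.2267, 0) (50, 0) (50, 24) (31.8882, 24)]  |A|=490.6206
3. ⊥bis P9·P1 via (34.825,10.91): [(28.195, 0) (50, 0) (50, 24) (42.7798, 24)]  |A|=348.3025
4. ⊥bis P9·P2 via (42.525,11.63): [(30.8363, 4.3464) (28.195, 0) (50, 0) (50, 16.2879)]  |A|=203.4551
5. ⊥bis P9·P3 via (44.105,6.105): [(39.0666, 0) (50, 0) (50, 13.2479)]  |A|=72.4225
6. ⊥bis P9·P4 via (47.66,7.295): [(44.9429, 7.1203) (39.0666, 0) (50, 0) (50, 7.4454)]  |A|=57.7507
7. ⊥bis P9·P5 via (26.315,10.845): [(44.9429, 7.1203) (39.0666, 0) (50, 0) (50, 7.4454)]  |A|=57.7507
8. ⊥bis P9·P6 via (47.89,9.36): [(44.9429, 7.1203) (39.0666, 0) (50, 0) (50, 7.4454)]  |A|=57.7507
9. ⊥bis P9·P7 via (45.68,11.645): [(44.9429, 7.1203) (39.0666, 0) (50, 0) (50, 7.4454)]  |A|=57.7507
10. ⊥bis P9·P8 via (46.295,4.21): [(48.7298, 7.3638) (43.0447, 0) (50, 0) (50, 7.4454)]  |A|=30.337
11. canonical 4-gon: [(48.7298, 7.3638) (43.0447, 0) (50, 0) (50, 7.4454)]
12. shoelace: 30.337

Area of P9's cell: 30.3370 (4 vertices)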